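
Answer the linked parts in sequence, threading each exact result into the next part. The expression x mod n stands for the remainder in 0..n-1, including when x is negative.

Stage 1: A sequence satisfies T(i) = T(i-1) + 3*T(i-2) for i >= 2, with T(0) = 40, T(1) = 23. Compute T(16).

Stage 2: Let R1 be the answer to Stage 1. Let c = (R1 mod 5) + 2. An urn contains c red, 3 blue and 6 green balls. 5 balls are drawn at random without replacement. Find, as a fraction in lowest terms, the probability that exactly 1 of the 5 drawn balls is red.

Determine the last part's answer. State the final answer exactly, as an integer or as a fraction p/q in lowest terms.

Stage 1: T(2) = 1*(23) + 3*(40) = 143; iterating: T(2)=143, T(3)=212, T(4)=641, T(5)=1277, T(6)=3200, T(7)=7031, T(8)=16631, T(9)=37724, T(10)=87617, T(11)=200789, T(12)=463640, T(13)=1066007, T(14)=2456927, T(15)=5654948, T(16)=13025729; answer 13025729
Stage 2: R1 = 13025729; c = 6; total draws C(15,5) = 3003; favorable C(6,1)*C(9,4) = 756; P = 36/143; answer 36/143

36/143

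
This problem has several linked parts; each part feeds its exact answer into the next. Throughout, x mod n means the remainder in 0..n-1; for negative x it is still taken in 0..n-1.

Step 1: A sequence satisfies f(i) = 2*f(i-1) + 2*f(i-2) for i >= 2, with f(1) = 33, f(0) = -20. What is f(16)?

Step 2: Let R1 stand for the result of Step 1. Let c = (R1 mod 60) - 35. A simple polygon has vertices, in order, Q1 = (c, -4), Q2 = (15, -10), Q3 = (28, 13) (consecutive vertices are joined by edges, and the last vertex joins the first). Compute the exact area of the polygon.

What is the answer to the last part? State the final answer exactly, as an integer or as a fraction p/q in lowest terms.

476

Step 1: f(2) = 2*(33) + 2*(-20) = 26; iterating: f(2)=26, f(3)=118, f(4)=288, f(5)=812, f(6)=2200, f(7)=6024, f(8)=16448, f(9)=44944, f(10)=122784, f(11)=335456, f(12)=916480, f(13)=2503872, f(14)=6840704, f(15)=18689152, f(16)=51059712; answer 51059712
Step 2: R1 = 51059712; c = -23; cross terms: (-23*-10 - 15*-4)=290, (15*13 - 28*-10)=475, (28*-4 - -23*13)=187; twice the area = |952| = 952; area = 476; answer 476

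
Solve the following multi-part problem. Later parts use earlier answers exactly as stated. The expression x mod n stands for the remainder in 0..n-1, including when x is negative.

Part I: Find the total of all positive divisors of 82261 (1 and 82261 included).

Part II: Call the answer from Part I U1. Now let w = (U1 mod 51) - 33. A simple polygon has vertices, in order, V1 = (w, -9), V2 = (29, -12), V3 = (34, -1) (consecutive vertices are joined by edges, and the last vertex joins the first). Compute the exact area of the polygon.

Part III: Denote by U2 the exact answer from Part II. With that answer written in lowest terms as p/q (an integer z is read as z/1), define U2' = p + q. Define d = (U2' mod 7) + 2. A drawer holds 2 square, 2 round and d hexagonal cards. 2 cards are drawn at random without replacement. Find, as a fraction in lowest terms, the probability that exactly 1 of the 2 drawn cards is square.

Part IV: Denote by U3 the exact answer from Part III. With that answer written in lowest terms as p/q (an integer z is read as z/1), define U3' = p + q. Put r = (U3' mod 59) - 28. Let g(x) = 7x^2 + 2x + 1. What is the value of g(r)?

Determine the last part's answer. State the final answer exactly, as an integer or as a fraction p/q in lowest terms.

Part I: 82261 is prime, so its only divisors are 1 and 82261; sigma = 1 + 82261 = 82262; answer 82262
Part II: U1 = 82262; w = 17; cross terms: (17*-12 - 29*-9)=57, (29*-1 - 34*-12)=379, (34*-9 - 17*-1)=-289; twice the area = |147| = 147; area = 147/2; answer 147/2
Part III: U2 = 147/2; threaded value p + q = 149; d = 4; total draws C(8,2) = 28; favorable C(2,1)*C(6,1) = 12; P = 3/7; answer 3/7
Part IV: U3 = 3/7; threaded value p + q = 10; r = -18; 7*(-18)^2 + 2*(-18)^1 + 1 = (2268) + (-36) + (1) = 2233; answer 2233

2233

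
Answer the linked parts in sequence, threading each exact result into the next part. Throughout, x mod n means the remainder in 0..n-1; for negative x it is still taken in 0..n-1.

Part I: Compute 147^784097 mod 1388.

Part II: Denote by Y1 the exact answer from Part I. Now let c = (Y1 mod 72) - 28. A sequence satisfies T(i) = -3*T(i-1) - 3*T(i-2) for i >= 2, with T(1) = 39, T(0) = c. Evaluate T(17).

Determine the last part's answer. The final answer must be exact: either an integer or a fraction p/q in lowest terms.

708588

Part I: squarings mod 1388: 147^1=147, 147^2=789, 147^4=697, 147^8=9, 147^16=81, 147^32=1009, 147^64=677, 147^128=289, 147^256=241, 147^512=1173, 147^1024=421, 147^2048=965, 147^4096=1265, 147^8192=1249, 147^16384=1277, 147^32768=1217, 147^65536=93, 147^131072=321, 147^262144=329, 147^524288=1365; 147^784097 = 147^1 * 147^32 * 147^64 * 147^128 * 147^512 * 147^1024 * 147^4096 * 147^8192 * 147^16384 * 147^32768 * 147^65536 * 147^131072 * 147^524288 = 555 (mod 1388); answer 555
Part II: Y1 = 555; c = 23; T(2) = -3*(39) - 3*(23) = -186; iterating: T(2)=-186, T(3)=441, T(4)=-765, T(5)=972, T(6)=-621, T(7)=-1053, T(8)=5022, T(9)=-11907, T(10)=20655, T(11)=-26244, T(12)=16767, T(13)=28431, T(14)=-135594, T(15)=321489, T(16)=-557685, T(17)=708588; answer 708588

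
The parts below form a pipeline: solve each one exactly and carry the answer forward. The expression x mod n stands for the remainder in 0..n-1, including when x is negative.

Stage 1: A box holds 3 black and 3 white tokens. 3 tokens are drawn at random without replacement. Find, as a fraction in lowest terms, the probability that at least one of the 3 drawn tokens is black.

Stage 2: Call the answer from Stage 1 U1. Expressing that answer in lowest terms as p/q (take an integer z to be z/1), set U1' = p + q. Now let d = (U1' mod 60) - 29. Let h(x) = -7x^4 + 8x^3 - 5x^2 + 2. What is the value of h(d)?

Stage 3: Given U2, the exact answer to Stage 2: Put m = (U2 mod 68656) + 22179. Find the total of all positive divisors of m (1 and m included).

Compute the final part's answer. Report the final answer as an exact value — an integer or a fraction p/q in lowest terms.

Stage 1: total draws C(6,3) = 20; complement C(3,3) = 1; favorable 20 - 1 = 19; P = 19/20; answer 19/20
Stage 2: U1 = 19/20; threaded value p + q = 39; d = 10; -7*(10)^4 + 8*(10)^3 - 5*(10)^2 + 2 = (-70000) + (8000) + (-500) + (2) = -62498; answer -62498
Stage 3: U2 = -62498; m = 28337; 28337 = 43 * 659; sigma = (1 + 43) * (1 + 659) = 44 * 660 = 29040; answer 29040

29040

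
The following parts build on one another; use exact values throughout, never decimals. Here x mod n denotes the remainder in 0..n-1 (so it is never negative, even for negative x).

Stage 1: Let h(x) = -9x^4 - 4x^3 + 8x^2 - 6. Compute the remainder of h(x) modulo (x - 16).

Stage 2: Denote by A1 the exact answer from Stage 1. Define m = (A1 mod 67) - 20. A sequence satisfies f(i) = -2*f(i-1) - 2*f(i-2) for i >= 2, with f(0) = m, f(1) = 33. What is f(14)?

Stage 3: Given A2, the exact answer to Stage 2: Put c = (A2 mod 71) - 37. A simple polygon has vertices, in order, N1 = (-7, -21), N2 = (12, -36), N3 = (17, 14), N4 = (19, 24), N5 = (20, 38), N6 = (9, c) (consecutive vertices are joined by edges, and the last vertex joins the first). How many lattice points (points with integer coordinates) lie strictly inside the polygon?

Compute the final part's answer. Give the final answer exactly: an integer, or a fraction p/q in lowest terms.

591

Stage 1: remainder = value at the root: -9*(16)^4 - 4*(16)^3 + 8*(16)^2 - 6 = (-589824) + (-16384) + (2048) + (-6) = -604166; answer -604166
Stage 2: A1 = -604166; m = 20; f(2) = -2*(33) - 2*(20) = -106; iterating: f(2)=-106, f(3)=146, f(4)=-80, f(5)=-132, f(6)=424, f(7)=-584, f(8)=320, f(9)=528, f(10)=-1696, f(11)=2336, f(12)=-1280, f(13)=-2112, f(14)=6784; answer 6784
Stage 3: A2 = 6784; c = 2; cross terms: (-7*-36 - 12*-21)=504, (12*14 - 17*-36)=780, (17*24 - 19*14)=142, (19*38 - 20*24)=242, (20*2 - 9*38)=-302, (9*-21 - -7*2)=-175; twice the area = |1191| = 1191; area = 1191/2; boundary points = 1 + 5 + 2 + 1 + 1 + 1 = 11; strictly interior points = area - boundary/2 + 1 = 591; answer 591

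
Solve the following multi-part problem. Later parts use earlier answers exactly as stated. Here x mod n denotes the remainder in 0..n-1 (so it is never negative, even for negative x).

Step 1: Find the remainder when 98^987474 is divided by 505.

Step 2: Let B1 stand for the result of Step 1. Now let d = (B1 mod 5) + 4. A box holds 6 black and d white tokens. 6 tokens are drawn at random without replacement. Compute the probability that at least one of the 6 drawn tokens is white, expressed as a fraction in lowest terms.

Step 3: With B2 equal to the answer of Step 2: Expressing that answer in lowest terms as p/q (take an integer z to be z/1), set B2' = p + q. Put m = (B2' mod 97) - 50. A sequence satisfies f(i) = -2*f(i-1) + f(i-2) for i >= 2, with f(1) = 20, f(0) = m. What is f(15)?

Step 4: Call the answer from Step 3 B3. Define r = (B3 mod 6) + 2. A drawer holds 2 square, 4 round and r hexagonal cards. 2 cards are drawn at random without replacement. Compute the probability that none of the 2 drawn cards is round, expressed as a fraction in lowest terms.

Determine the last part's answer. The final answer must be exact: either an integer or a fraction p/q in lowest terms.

Step 1: squarings mod 505: 98^1=98, 98^2=9, 98^4=81, 98^8=501, 98^16=16, 98^32=256, 98^64=391, 98^128=371, 98^256=281, 98^512=181, 98^1024=441, 98^2048=56, 98^4096=106, 98^8192=126, 98^16384=221, 98^32768=361, 98^65536=31, 98^131072=456, 98^262144=381, 98^524288=226; 98^987474 = 98^2 * 98^16 * 98^64 * 98^256 * 98^4096 * 98^65536 * 98^131072 * 98^262144 * 98^524288 = 64 (mod 505); answer 64
Step 2: B1 = 64; d = 8; total draws C(14,6) = 3003; complement C(6,6) = 1; favorable 3003 - 1 = 3002; P = 3002/3003; answer 3002/3003
Step 3: B2 = 3002/3003; threaded value p + q = 6005; m = 38; f(2) = -2*(20) + 1*(38) = -2; iterating: f(2)=-2, f(3)=24, f(4)=-50, f(5)=124, f(6)=-298, f(7)=720, f(8)=-1738, f(9)=4196, f(10)=-10130, f(11)=24456, f(12)=-59042, f(13)=142540, f(14)=-344122, f(15)=830784; answer 830784
Step 4: B3 = 830784; r = 2; total draws C(8,2) = 28; favorable C(4,2) = 6; P = 3/14; answer 3/14

3/14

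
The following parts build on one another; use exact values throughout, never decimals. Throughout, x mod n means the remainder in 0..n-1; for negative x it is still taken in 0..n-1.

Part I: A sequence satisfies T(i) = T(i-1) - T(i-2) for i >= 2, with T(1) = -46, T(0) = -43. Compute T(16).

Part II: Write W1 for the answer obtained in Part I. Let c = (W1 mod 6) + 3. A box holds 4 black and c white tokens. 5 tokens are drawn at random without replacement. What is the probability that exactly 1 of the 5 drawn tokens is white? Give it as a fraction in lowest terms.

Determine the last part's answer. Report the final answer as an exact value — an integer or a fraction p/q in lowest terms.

Part I: T(2) = 1*(-46) - 1*(-43) = -3; iterating: T(2)=-3, T(3)=43, T(4)=46, T(5)=3, T(6)=-43, T(7)=-46, T(8)=-3, T(9)=43, T(10)=46, T(11)=3, T(12)=-43, T(13)=-46, T(14)=-3, T(15)=43, T(16)=46; answer 46
Part II: W1 = 46; c = 7; total draws C(11,5) = 462; favorable C(7,1)*C(4,4) = 7; P = 1/66; answer 1/66

1/66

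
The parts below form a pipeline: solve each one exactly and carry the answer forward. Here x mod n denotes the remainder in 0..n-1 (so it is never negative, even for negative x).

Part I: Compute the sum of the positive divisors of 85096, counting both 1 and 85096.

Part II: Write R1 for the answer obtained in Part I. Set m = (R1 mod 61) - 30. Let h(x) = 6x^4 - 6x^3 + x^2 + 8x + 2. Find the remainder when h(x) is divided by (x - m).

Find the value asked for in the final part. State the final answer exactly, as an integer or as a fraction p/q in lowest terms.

Part I: 85096 = 2^3 * 11 * 967; sigma = (1 + 2 + 4 + 8) * (1 + 11) * (1 + 967) = 15 * 12 * 968 = 174240; answer 174240
Part II: R1 = 174240; m = -6; remainder = value at the root: 6*(-6)^4 - 6*(-6)^3 + 1*(-6)^2 + 8*(-6)^1 + 2 = (7776) + (1296) + (36) + (-48) + (2) = 9062; answer 9062

9062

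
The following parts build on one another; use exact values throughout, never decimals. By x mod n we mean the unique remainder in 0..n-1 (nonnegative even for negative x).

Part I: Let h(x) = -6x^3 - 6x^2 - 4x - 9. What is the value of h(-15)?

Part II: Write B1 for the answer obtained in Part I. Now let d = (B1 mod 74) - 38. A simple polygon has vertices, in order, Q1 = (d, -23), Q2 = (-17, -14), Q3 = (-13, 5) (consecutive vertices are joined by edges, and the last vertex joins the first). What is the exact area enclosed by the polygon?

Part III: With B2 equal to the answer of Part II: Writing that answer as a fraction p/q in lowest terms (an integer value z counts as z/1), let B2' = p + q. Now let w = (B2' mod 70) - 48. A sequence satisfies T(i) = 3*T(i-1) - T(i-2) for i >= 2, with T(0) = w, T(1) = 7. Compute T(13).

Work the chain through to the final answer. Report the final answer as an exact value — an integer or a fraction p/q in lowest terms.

942487

Part I: -6*(-15)^3 - 6*(-15)^2 - 4*(-15)^1 - 9 = (20250) + (-1350) + (60) + (-9) = 18951; answer 18951
Part II: B1 = 18951; d = -31; cross terms: (-31*-14 - -17*-23)=43, (-17*5 - -13*-14)=-267, (-13*-23 - -31*5)=454; twice the area = |230| = 230; area = 115; answer 115
Part III: B2 = 115; threaded value p + q = 116; w = -2; T(2) = 3*(7) - 1*(-2) = 23; iterating: T(2)=23, T(3)=62, T(4)=163, T(5)=427, T(6)=1118, T(7)=2927, T(8)=7663, T(9)=20062, T(10)=52523, T(11)=137507, T(12)=359998, T(13)=942487; answer 942487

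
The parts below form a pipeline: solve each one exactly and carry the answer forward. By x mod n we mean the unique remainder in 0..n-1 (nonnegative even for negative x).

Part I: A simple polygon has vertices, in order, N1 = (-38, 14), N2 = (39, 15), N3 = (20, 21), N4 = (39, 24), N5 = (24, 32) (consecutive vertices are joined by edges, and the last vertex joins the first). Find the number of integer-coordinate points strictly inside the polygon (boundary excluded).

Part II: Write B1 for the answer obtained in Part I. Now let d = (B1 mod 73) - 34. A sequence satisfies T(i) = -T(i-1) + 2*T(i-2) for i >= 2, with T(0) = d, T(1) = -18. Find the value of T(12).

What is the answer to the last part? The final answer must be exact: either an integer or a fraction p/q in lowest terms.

57354

Part I: cross terms: (-38*15 - 39*14)=-1116, (39*21 - 20*15)=519, (20*24 - 39*21)=-339, (39*32 - 24*24)=672, (24*14 - -38*32)=1552; twice the area = |1288| = 1288; area = 644; boundary points = 1 + 1 + 1 + 1 + 2 = 6; strictly interior points = area - boundary/2 + 1 = 642; answer 642
Part II: B1 = 642; d = 24; T(2) = -1*(-18) + 2*(24) = 66; iterating: T(2)=66, T(3)=-102, T(4)=234, T(5)=-438, T(6)=906, T(7)=-1782, T(8)=3594, T(9)=-7158, T(10)=14346, T(11)=-28662, T(12)=57354; answer 57354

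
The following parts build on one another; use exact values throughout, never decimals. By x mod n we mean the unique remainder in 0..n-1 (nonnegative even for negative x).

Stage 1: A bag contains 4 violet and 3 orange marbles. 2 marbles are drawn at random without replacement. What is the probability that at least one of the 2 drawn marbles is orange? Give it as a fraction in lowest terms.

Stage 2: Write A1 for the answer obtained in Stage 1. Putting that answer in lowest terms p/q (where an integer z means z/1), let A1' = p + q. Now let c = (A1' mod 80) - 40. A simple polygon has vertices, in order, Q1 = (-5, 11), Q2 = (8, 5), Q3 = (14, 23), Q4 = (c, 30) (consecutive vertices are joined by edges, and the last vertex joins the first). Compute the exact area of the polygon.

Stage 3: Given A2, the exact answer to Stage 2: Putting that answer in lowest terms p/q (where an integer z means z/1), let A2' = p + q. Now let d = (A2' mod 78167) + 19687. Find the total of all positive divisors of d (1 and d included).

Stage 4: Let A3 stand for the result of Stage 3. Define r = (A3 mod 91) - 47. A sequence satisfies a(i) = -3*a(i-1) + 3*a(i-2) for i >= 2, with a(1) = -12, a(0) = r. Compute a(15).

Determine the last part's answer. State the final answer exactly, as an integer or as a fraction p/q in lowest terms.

Stage 1: total draws C(7,2) = 21; complement C(4,2) = 6; favorable 21 - 6 = 15; P = 5/7; answer 5/7
Stage 2: A1 = 5/7; threaded value p + q = 12; c = -28; cross terms: (-5*5 - 8*11)=-113, (8*23 - 14*5)=114, (14*30 - -28*23)=1064, (-28*11 - -5*30)=-158; twice the area = |907| = 907; area = 907/2; answer 907/2
Stage 3: A2 = 907/2; threaded value p + q = 909; d = 20596; 20596 = 2^2 * 19 * 271; sigma = (1 + 2 + 4) * (1 + 19) * (1 + 271) = 7 * 20 * 272 = 38080; answer 38080
Stage 4: A3 = 38080; r = -5; a(2) = -3*(-12) + 3*(-5) = 21; iterating: a(2)=21, a(3)=-99, a(4)=360, a(5)=-1377, a(6)=5211, a(7)=-19764, a(8)=74925, a(9)=-284067, a(10)=1076976, a(11)=-4083129, a(12)=15480315, a(13)=-58690332, a(14)=222511941, a(15)=-843606819; answer -843606819

-843606819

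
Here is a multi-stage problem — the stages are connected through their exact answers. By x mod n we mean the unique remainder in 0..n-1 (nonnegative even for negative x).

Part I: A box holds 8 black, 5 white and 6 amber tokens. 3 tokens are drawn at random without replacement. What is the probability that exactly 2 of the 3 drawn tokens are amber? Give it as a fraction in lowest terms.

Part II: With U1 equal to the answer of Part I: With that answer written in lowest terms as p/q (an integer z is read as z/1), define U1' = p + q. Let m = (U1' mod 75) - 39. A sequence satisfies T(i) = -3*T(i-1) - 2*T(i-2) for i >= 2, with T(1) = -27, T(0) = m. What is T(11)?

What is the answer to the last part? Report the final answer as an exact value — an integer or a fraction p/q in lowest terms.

-108465

Part I: total draws C(19,3) = 969; favorable C(6,2)*C(13,1) = 195; P = 65/323; answer 65/323
Part II: U1 = 65/323; threaded value p + q = 388; m = -26; T(2) = -3*(-27) - 2*(-26) = 133; iterating: T(2)=133, T(3)=-345, T(4)=769, T(5)=-1617, T(6)=3313, T(7)=-6705, T(8)=13489, T(9)=-27057, T(10)=54193, T(11)=-108465; answer -108465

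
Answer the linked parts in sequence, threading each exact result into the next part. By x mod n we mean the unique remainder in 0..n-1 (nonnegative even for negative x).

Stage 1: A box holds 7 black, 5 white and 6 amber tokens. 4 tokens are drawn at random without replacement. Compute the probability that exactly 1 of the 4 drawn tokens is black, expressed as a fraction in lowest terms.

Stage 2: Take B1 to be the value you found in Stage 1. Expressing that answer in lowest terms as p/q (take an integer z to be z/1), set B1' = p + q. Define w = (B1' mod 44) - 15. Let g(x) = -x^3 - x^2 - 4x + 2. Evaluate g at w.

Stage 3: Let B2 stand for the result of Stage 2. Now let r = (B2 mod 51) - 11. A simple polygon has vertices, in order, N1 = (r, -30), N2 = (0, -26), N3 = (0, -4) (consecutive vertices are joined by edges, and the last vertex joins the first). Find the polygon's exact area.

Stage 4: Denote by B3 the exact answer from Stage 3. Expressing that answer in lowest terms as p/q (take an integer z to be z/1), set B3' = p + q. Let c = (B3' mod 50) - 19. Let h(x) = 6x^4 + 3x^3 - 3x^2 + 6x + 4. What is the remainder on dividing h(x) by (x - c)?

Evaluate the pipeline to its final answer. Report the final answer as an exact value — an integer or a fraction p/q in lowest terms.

2030548

Stage 1: total draws C(18,4) = 3060; favorable C(7,1)*C(11,3) = 1155; P = 77/204; answer 77/204
Stage 2: B1 = 77/204; threaded value p + q = 281; w = 2; -1*(2)^3 - 1*(2)^2 - 4*(2)^1 + 2 = (-8) + (-4) + (-8) + (2) = -18; answer -18
Stage 3: B2 = -18; r = 22; cross terms: (22*-26 - 0*-30)=-572, (0*-4 - 0*-26)=0, (0*-30 - 22*-4)=88; twice the area = |-484| = 484; area = 242; answer 242
Stage 4: B3 = 242; threaded value p + q = 243; c = 24; remainder = value at the root: 6*(24)^4 + 3*(24)^3 - 3*(24)^2 + 6*(24)^1 + 4 = (1990656) + (41472) + (-1728) + (144) + (4) = 2030548; answer 2030548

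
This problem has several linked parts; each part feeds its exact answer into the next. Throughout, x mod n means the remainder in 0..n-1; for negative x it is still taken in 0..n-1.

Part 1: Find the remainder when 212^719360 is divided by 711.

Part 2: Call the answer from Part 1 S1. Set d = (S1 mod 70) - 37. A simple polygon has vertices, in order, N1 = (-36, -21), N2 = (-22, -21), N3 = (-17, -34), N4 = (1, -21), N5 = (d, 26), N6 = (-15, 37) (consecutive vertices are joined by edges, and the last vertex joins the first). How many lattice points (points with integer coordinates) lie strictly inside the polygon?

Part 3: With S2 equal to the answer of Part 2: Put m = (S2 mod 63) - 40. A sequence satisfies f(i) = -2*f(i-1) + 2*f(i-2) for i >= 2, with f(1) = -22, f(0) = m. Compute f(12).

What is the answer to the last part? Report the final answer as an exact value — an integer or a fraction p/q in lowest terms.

Part 1: squarings mod 711: 212^1=212, 212^2=151, 212^4=49, 212^8=268, 212^16=13, 212^32=169, 212^64=121, 212^128=421, 212^256=202, 212^512=277, 212^1024=652, 212^2048=637, 212^4096=499, 212^8192=151, 212^16384=49, 212^32768=268, 212^65536=13, 212^131072=169, 212^262144=121, 212^524288=421; 212^719360 = 212^512 * 212^2048 * 212^4096 * 212^8192 * 212^16384 * 212^32768 * 212^131072 * 212^524288 = 277 (mod 711); answer 277
Part 2: S1 = 277; d = 30; cross terms: (-36*-21 - -22*-21)=294, (-22*-34 - -17*-21)=391, (-17*-21 - 1*-34)=391, (1*26 - 30*-21)=656, (30*37 - -15*26)=1500, (-15*-21 - -36*37)=1647; twice the area = |4879| = 4879; area = 4879/2; boundary points = 14 + 1 + 1 + 1 + 1 + 1 = 19; strictly interior points = area - boundary/2 + 1 = 2431; answer 2431
Part 3: S2 = 2431; m = -3; f(2) = -2*(-22) + 2*(-3) = 38; iterating: f(2)=38, f(3)=-120, f(4)=316, f(5)=-872, f(6)=2376, f(7)=-6496, f(8)=17744, f(9)=-48480, f(10)=132448, f(11)=-361856, f(12)=988608; answer 988608

988608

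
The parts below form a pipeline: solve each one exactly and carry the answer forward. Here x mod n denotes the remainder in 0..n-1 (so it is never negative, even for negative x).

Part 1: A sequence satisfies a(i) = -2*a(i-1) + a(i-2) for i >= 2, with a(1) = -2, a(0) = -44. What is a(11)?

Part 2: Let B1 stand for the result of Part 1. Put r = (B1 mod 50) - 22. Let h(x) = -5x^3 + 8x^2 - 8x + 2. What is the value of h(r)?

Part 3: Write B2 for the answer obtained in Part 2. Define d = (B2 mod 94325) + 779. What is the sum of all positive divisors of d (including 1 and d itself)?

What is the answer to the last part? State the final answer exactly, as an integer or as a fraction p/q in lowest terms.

Part 1: a(2) = -2*(-2) + 1*(-44) = -40; iterating: a(2)=-40, a(3)=78, a(4)=-196, a(5)=470, a(6)=-1136, a(7)=2742, a(8)=-6620, a(9)=15982, a(10)=-38584, a(11)=93150; answer 93150
Part 2: B1 = 93150; r = -22; -5*(-22)^3 + 8*(-22)^2 - 8*(-22)^1 + 2 = (53240) + (3872) + (176) + (2) = 57290; answer 57290
Part 3: B2 = 57290; d = 58069; 58069 = 11 * 5279; sigma = (1 + 11) * (1 + 5279) = 12 * 5280 = 63360; answer 63360

63360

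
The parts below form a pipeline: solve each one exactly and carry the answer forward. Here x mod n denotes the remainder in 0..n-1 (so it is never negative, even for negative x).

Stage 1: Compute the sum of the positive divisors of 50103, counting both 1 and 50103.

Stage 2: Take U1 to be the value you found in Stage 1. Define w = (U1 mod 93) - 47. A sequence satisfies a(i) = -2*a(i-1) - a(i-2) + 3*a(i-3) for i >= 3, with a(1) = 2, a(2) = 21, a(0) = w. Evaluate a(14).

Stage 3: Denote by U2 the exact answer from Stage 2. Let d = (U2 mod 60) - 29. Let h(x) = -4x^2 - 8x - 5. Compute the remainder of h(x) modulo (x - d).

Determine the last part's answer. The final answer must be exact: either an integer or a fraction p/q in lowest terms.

-1025

Stage 1: 50103 = 3^2 * 19 * 293; sigma = (1 + 3 + 9) * (1 + 19) * (1 + 293) = 13 * 20 * 294 = 76440; answer 76440
Stage 2: U1 = 76440; w = 40; a(3) = -2*(21) - 1*(2) + 3*(40) = 76; iterating: a(3)=76, a(4)=-167, a(5)=321, a(6)=-247, a(7)=-328, a(8)=1866, a(9)=-4145, a(10)=5440, a(11)=-1137, a(12)=-15601, a(13)=48659, a(14)=-85128; answer -85128
Stage 3: U2 = -85128; d = -17; remainder = value at the root: -4*(-17)^2 - 8*(-17)^1 - 5 = (-1156) + (136) + (-5) = -1025; answer -1025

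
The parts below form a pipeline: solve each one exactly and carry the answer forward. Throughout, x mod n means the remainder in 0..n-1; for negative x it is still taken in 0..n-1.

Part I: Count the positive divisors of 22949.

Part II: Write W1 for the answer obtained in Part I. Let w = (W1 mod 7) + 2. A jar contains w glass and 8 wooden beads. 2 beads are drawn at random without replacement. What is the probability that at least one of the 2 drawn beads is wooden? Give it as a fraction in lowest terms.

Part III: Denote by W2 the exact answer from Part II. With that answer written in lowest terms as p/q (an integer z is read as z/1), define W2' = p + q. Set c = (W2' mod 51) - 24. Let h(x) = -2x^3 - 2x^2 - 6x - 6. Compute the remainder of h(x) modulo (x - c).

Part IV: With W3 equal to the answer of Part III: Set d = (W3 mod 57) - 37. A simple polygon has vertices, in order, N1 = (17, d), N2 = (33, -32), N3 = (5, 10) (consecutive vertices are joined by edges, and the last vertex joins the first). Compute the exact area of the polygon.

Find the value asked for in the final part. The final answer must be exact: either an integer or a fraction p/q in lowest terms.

Part I: 22949 = 53 * 433; number of divisors = (1+1) * (1+1) = 4; answer 4
Part II: W1 = 4; w = 6; total draws C(14,2) = 91; complement C(6,2) = 15; favorable 91 - 15 = 76; P = 76/91; answer 76/91
Part III: W2 = 76/91; threaded value p + q = 167; c = -10; remainder = value at the root: -2*(-10)^3 - 2*(-10)^2 - 6*(-10)^1 - 6 = (2000) + (-200) + (60) + (-6) = 1854; answer 1854
Part IV: W3 = 1854; d = -7; cross terms: (17*-32 - 33*-7)=-313, (33*10 - 5*-32)=490, (5*-7 - 17*10)=-205; twice the area = |-28| = 28; area = 14; answer 14

14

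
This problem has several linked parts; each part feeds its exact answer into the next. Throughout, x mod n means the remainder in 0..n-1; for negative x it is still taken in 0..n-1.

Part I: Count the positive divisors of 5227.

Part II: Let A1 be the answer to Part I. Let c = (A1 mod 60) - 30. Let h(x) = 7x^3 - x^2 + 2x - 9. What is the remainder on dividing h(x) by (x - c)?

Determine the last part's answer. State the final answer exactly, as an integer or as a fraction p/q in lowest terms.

Part I: 5227 is prime, so its only divisors are 1 and 5227; count = 2; answer 2
Part II: A1 = 2; c = -28; remainder = value at the root: 7*(-28)^3 - 1*(-28)^2 + 2*(-28)^1 - 9 = (-153664) + (-784) + (-56) + (-9) = -154513; answer -154513

-154513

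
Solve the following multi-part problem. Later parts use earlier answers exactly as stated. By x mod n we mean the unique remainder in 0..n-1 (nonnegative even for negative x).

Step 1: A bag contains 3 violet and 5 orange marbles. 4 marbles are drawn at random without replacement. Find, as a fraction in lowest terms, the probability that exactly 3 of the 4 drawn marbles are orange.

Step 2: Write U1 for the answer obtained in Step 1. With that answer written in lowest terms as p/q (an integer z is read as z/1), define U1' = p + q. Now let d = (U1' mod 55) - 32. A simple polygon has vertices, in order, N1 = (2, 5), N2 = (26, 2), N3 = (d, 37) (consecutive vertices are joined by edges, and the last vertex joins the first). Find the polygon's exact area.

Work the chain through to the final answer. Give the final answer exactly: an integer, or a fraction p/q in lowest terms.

348

Step 1: total draws C(8,4) = 70; favorable C(5,3)*C(3,1) = 30; P = 3/7; answer 3/7
Step 2: U1 = 3/7; threaded value p + q = 10; d = -22; cross terms: (2*2 - 26*5)=-126, (26*37 - -22*2)=1006, (-22*5 - 2*37)=-184; twice the area = |696| = 696; area = 348; answer 348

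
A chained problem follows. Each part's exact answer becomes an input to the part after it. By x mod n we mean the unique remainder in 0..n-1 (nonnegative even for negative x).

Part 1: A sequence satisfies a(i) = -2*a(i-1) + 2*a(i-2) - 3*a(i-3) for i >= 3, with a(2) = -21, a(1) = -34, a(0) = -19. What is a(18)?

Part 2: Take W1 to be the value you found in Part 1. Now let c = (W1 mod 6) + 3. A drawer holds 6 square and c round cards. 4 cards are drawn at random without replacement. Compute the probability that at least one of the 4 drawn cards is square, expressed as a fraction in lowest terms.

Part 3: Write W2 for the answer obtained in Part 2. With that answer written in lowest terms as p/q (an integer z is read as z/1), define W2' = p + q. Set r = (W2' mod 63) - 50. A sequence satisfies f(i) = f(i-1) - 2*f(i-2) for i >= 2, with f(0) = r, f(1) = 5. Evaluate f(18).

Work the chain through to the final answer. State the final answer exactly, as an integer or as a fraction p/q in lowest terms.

14517

Part 1: a(3) = -2*(-21) + 2*(-34) - 3*(-19) = 31; iterating: a(3)=31, a(4)=-2, a(5)=129, a(6)=-355, a(7)=974, a(8)=-3045, a(9)=9103, a(10)=-27218, a(11)=81777, a(12)=-245299, a(13)=735806, a(14)=-2207541, a(15)=6622591, a(16)=-19867682, a(17)=59603169, a(18)=-178809475; answer -178809475
Part 2: W1 = -178809475; c = 8; total draws C(14,4) = 1001; complement C(8,4) = 70; favorable 1001 - 70 = 931; P = 133/143; answer 133/143
Part 3: W2 = 133/143; threaded value p + q = 276; r = -26; f(2) = 1*(5) - 2*(-26) = 57; iterating: f(2)=57, f(3)=47, f(4)=-67, f(5)=-161, f(6)=-27, f(7)=295, f(8)=349, f(9)=-241, f(10)=-939, f(11)=-457, f(12)=1421, f(13)=2335, f(14)=-507, f(15)=-5177, f(16)=-4163, f(17)=6191, f(18)=14517; answer 14517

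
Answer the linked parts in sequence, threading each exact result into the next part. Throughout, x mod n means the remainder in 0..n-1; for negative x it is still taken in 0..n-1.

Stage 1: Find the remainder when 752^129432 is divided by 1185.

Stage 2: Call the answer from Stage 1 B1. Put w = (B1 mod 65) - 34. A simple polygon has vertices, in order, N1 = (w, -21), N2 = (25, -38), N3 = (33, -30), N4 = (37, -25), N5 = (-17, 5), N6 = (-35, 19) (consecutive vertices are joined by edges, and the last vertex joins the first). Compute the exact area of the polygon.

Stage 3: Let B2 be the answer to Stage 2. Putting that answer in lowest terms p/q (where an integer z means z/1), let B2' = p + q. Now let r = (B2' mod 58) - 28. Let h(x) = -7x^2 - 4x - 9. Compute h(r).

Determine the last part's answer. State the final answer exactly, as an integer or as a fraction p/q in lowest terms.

-1964

Stage 1: squarings mod 1185: 752^1=752, 752^2=259, 752^4=721, 752^8=811, 752^16=46, 752^32=931, 752^64=526, 752^128=571, 752^256=166, 752^512=301, 752^1024=541, 752^2048=1171, 752^4096=196, 752^8192=496, 752^16384=721, 752^32768=811, 752^65536=46; 752^129432 = 752^8 * 752^16 * 752^128 * 752^256 * 752^2048 * 752^4096 * 752^8192 * 752^16384 * 752^32768 * 752^65536 = 721 (mod 1185); answer 721
Stage 2: B1 = 721; w = -28; cross terms: (-28*-38 - 25*-21)=1589, (25*-30 - 33*-38)=504, (33*-25 - 37*-30)=285, (37*5 - -17*-25)=-240, (-17*19 - -35*5)=-148, (-35*-21 - -28*19)=1267; twice the area = |3257| = 3257; area = 3257/2; answer 3257/2
Stage 3: B2 = 3257/2; threaded value p + q = 3259; r = -17; -7*(-17)^2 - 4*(-17)^1 - 9 = (-2023) + (68) + (-9) = -1964; answer -1964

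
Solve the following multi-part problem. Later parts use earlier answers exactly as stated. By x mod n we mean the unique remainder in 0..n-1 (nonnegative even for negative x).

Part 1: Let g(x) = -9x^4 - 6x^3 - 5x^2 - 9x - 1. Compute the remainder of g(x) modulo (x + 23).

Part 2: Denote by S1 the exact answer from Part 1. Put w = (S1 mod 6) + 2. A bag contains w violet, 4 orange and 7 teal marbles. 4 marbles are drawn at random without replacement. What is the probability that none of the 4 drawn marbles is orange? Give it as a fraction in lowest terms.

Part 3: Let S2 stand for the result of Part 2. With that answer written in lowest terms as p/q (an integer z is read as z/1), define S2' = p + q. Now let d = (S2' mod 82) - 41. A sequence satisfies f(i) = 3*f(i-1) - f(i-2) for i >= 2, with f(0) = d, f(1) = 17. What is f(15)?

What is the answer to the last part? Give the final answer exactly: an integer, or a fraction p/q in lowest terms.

Part 1: remainder = value at the root: -9*(-23)^4 - 6*(-23)^3 - 5*(-23)^2 - 9*(-23)^1 - 1 = (-2518569) + (73002) + (-2645) + (207) + (-1) = -2448006; answer -2448006
Part 2: S1 = -2448006; w = 2; total draws C(13,4) = 715; favorable C(9,4) = 126; P = 126/715; answer 126/715
Part 3: S2 = 126/715; threaded value p + q = 841; d = -20; f(2) = 3*(17) - 1*(-20) = 71; iterating: f(2)=71, f(3)=196, f(4)=517, f(5)=1355, f(6)=3548, f(7)=9289, f(8)=24319, f(9)=63668, f(10)=166685, f(11)=436387, f(12)=1142476, f(13)=2991041, f(14)=7830647, f(15)=20500900; answer 20500900

20500900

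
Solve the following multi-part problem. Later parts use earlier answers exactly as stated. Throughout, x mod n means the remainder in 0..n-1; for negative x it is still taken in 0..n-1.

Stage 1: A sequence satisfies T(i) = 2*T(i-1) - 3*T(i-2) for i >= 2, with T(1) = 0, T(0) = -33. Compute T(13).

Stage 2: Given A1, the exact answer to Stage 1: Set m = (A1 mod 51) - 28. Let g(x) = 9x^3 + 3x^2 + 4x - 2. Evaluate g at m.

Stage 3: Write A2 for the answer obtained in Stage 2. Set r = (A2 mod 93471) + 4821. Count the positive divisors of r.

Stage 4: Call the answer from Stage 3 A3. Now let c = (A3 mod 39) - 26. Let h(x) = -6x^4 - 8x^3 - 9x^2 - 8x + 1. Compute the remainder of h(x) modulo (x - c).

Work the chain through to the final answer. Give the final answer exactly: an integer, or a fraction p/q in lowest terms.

Stage 1: T(2) = 2*(0) - 3*(-33) = 99; iterating: T(2)=99, T(3)=198, T(4)=99, T(5)=-396, T(6)=-1089, T(7)=-990, T(8)=1287, T(9)=5544, T(10)=7227, T(11)=-2178, T(12)=-26037, T(13)=-45540; answer -45540
Stage 2: A1 = -45540; m = -25; 9*(-25)^3 + 3*(-25)^2 + 4*(-25)^1 - 2 = (-140625) + (1875) + (-100) + (-2) = -138852; answer -138852
Stage 3: A2 = -138852; r = 52911; 52911 = 3^2 * 5879; number of divisors = (2+1) * (1+1) = 6; answer 6
Stage 4: A3 = 6; c = -20; remainder = value at the root: -6*(-20)^4 - 8*(-20)^3 - 9*(-20)^2 - 8*(-20)^1 + 1 = (-960000) + (64000) + (-3600) + (160) + (1) = -899439; answer -899439

-899439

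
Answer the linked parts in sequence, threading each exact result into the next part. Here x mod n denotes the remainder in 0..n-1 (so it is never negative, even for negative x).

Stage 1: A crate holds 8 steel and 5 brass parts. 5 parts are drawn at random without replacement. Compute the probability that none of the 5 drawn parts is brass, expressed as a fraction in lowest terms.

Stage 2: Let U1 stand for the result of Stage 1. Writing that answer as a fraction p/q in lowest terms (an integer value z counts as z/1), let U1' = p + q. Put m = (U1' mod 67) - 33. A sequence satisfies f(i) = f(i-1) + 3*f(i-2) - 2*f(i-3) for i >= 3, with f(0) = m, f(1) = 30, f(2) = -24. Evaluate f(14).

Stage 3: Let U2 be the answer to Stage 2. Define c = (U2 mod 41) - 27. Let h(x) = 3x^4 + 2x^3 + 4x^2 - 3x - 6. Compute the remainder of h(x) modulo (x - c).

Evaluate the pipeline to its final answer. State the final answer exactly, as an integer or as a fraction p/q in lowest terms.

Stage 1: total draws C(13,5) = 1287; favorable C(8,5) = 56; P = 56/1287; answer 56/1287
Stage 2: U1 = 56/1287; threaded value p + q = 1343; m = -30; f(3) = 1*(-24) + 3*(30) - 2*(-30) = 126; iterating: f(3)=126, f(4)=-6, f(5)=420, f(6)=150, f(7)=1422, f(8)=1032, f(9)=4998, f(10)=5250, f(11)=18180, f(12)=23934, f(13)=67974, f(14)=103416; answer 103416
Stage 3: U2 = 103416; c = -13; remainder = value at the root: 3*(-13)^4 + 2*(-13)^3 + 4*(-13)^2 - 3*(-13)^1 - 6 = (85683) + (-4394) + (676) + (39) + (-6) = 81998; answer 81998

81998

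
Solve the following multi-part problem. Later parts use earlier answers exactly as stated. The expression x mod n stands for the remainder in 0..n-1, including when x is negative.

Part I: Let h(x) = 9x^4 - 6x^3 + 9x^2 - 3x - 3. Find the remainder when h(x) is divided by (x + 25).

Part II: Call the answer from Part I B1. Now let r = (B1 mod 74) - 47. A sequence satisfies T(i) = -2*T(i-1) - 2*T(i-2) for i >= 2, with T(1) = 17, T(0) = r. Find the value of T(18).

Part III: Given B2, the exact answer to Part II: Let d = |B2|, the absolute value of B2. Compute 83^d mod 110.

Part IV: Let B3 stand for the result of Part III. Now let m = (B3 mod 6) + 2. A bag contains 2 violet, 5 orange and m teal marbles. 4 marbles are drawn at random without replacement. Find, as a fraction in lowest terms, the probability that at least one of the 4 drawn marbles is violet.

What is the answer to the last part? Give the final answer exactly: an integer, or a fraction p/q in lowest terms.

Part I: remainder = value at the root: 9*(-25)^4 - 6*(-25)^3 + 9*(-25)^2 - 3*(-25)^1 - 3 = (3515625) + (93750) + (5625) + (75) + (-3) = 3615072; answer 3615072
Part II: B1 = 3615072; r = -23; T(2) = -2*(17) - 2*(-23) = 12; iterating: T(2)=12, T(3)=-58, T(4)=92, T(5)=-68, T(6)=-48, T(7)=232, T(8)=-368, T(9)=272, T(10)=192, T(11)=-928, T(12)=1472, T(13)=-1088, T(14)=-768, T(15)=3712, T(16)=-5888, T(17)=4352, T(18)=3072; answer 3072
Part III: B2 = 3072; d = 3072; squarings mod 110: 83^1=83, 83^2=69, 83^4=31, 83^8=81, 83^16=71, 83^32=91, 83^64=31, 83^128=81, 83^256=71, 83^512=91, 83^1024=31, 83^2048=81; 83^3072 = 83^1024 * 83^2048 = 91 (mod 110); answer 91
Part IV: B3 = 91; m = 3; total draws C(10,4) = 210; complement C(8,4) = 70; favorable 210 - 70 = 140; P = 2/3; answer 2/3

2/3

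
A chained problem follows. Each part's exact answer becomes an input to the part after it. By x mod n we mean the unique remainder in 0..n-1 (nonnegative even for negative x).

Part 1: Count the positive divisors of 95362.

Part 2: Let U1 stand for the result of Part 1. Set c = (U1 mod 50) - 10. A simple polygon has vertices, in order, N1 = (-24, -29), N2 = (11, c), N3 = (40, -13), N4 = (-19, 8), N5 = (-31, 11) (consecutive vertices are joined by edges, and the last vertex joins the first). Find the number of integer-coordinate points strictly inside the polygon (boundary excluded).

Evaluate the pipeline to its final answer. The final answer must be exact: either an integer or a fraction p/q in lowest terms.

915

Part 1: 95362 = 2 * 47681; number of divisors = (1+1) * (1+1) = 4; answer 4
Part 2: U1 = 4; c = -6; cross terms: (-24*-6 - 11*-29)=463, (11*-13 - 40*-6)=97, (40*8 - -19*-13)=73, (-19*11 - -31*8)=39, (-31*-29 - -24*11)=1163; twice the area = |1835| = 1835; area = 1835/2; boundary points = 1 + 1 + 1 + 3 + 1 = 7; strictly interior points = area - boundary/2 + 1 = 915; answer 915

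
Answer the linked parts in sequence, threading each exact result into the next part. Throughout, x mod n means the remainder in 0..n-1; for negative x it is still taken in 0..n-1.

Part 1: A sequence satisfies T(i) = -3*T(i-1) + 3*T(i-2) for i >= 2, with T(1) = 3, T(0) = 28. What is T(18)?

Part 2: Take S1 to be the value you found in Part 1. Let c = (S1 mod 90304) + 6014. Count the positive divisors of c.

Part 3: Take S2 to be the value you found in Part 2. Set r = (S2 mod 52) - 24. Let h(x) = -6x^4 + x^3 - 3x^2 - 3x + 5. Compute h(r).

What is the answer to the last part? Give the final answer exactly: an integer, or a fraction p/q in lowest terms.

-398027

Part 1: T(2) = -3*(3) + 3*(28) = 75; iterating: T(2)=75, T(3)=-216, T(4)=873, T(5)=-3267, T(6)=12420, T(7)=-47061, T(8)=178443, T(9)=-676512, T(10)=2564865, T(11)=-9724131, T(12)=36866988, T(13)=-139773357, T(14)=529921035, T(15)=-2009083176, T(16)=7617012633, T(17)=-28878287427, T(18)=109485900180; answer 109485900180
Part 2: S1 = 109485900180; c = 72338; 72338 = 2 * 7 * 5167; number of divisors = (1+1) * (1+1) * (1+1) = 8; answer 8
Part 3: S2 = 8; r = -16; -6*(-16)^4 + 1*(-16)^3 - 3*(-16)^2 - 3*(-16)^1 + 5 = (-393216) + (-4096) + (-768) + (48) + (5) = -398027; answer -398027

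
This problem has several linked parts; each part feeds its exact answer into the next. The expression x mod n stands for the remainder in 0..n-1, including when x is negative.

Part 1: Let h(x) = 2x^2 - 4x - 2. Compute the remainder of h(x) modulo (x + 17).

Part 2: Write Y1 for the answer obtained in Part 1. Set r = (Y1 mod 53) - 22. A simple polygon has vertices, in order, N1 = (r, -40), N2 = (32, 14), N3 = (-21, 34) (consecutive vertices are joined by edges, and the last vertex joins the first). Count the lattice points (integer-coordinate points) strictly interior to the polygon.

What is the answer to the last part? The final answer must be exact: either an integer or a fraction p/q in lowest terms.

Part 1: remainder = value at the root: 2*(-17)^2 - 4*(-17)^1 - 2 = (578) + (68) + (-2) = 644; answer 644
Part 2: Y1 = 644; r = -14; cross terms: (-14*14 - 32*-40)=1084, (32*34 - -21*14)=1382, (-21*-40 - -14*34)=1316; twice the area = |3782| = 3782; area = 1891; boundary points = 2 + 1 + 1 = 4; strictly interior points = area - boundary/2 + 1 = 1890; answer 1890

1890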